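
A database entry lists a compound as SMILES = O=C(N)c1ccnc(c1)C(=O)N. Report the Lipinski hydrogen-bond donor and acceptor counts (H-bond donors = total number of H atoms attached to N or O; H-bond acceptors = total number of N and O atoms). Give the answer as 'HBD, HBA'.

4, 5

Donors: find every N or O and count the H atoms it carries.
  atom 1 (O): bond orders sum to 2 → 0 H
  atom 3 (N): bond orders sum to 1 → 2 H
  atom 7 (N): bond orders sum to 3 → 0 H
  atom 11 (O): bond orders sum to 2 → 0 H
  atom 12 (N): bond orders sum to 1 → 2 H
Lipinski HBD = 4.
Acceptors: N atoms = 3, O atoms = 2 → HBA = 5.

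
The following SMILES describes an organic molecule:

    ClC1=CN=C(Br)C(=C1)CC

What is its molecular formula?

Walk through each heavy atom and fill implicit hydrogens from standard valence (C 4, N 3, O 2, S 2, halogen 1):
  atom 1: Cl (halogen, monovalent) → 0 H
  atom 2: C, bond orders sum to 4 (valence 4) → 0 H
  atom 3: C, bond orders sum to 3 (valence 4) → 1 H
  atom 4: N, bond orders sum to 3 (valence 3) → 0 H
  atom 5: C, bond orders sum to 4 (valence 4) → 0 H
  atom 6: Br (halogen, monovalent) → 0 H
  atom 7: C, bond orders sum to 4 (valence 4) → 0 H
  atom 8: C, bond orders sum to 3 (valence 4) → 1 H
  atom 9: C, bond orders sum to 2 (valence 4) → 2 H
  atom 10: C, bond orders sum to 1 (valence 4) → 3 H
Totals → C:7, H:7, Br:1, Cl:1, N:1.
In Hill order: C7H7BrClN.

C7H7BrClN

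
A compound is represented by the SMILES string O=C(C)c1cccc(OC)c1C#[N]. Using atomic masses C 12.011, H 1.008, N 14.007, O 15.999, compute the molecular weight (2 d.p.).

First, the molecular formula is C10H9NO2 (counting implicit H from valence).
  C: 10 × 12.011 = 120.110
  H: 9 × 1.008 = 9.072
  N: 1 × 14.007 = 14.007
  O: 2 × 15.999 = 31.998
Sum: 10×12.011 + 9×1.008 + 1×14.007 + 2×15.999 = 175.187 → 175.19 g/mol.

175.19 g/mol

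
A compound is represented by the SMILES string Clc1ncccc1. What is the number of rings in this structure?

1

In SMILES, each pair of matching ring-closure digits denotes one ring-closing bond; the number of such bonds equals the number of independent rings.
Ring-closure bonds here: 1.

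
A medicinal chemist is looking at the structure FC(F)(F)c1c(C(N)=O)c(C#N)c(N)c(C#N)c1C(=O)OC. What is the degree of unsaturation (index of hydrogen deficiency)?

Molecular formula: C12H7F3N4O3.
DoU = (2C + 2 + N − H − X) / 2, where X is the halogen count and O/S are ignored.
    = (2·12 + 2 + 4 − 7 − 3) / 2 = 20 / 2 = 10.

10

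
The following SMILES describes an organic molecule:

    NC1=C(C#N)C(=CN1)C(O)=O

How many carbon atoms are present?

6

Count every carbon token in the SMILES (each C, including those in ring-closure positions and inside branches).
Carbon count: 6.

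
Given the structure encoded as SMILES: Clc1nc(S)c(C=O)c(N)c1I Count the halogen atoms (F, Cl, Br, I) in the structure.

Halogen atoms appear at heavy-atom positions 1, 12 (1×Cl, 1×I).
Other groups present: 1 aldehyde, 1 primary amine, 1 thiol.
Halogen count: 2.

2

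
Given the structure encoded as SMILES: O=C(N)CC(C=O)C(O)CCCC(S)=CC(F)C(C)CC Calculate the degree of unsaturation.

Degree of unsaturation = (number of rings) + (number of π bonds).
Ring closures in the SMILES: 0.
π bonds: 3 double bonds (each 1 DoU) → 3 DoU from unsaturation.
Total DoU = 0 + 3 = 3.

3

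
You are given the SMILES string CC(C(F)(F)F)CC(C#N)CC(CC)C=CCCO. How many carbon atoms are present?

Count every carbon token in the SMILES (each C, including those in ring-closure positions and inside branches).
Carbon count: 14.

14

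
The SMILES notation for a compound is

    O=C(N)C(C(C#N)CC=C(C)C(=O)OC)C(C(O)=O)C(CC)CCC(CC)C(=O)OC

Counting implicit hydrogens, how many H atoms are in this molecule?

Walk through each heavy atom and fill implicit hydrogens from standard valence (C 4, N 3, O 2, S 2, halogen 1):
  atom 1: O, bond orders sum to 2 (valence 2) → 0 H
  atom 2: C, bond orders sum to 4 (valence 4) → 0 H
  atom 3: N, bond orders sum to 1 (valence 3) → 2 H
  atom 4: C, bond orders sum to 3 (valence 4) → 1 H
  atom 5: C, bond orders sum to 3 (valence 4) → 1 H
  atom 6: C, bond orders sum to 4 (valence 4) → 0 H
  atom 7: N, bond orders sum to 3 (valence 3) → 0 H
  atom 8: C, bond orders sum to 2 (valence 4) → 2 H
  atom 9: C, bond orders sum to 3 (valence 4) → 1 H
  atom 10: C, bond orders sum to 4 (valence 4) → 0 H
  atom 11: C, bond orders sum to 1 (valence 4) → 3 H
  atom 12: C, bond orders sum to 4 (valence 4) → 0 H
  atom 13: O, bond orders sum to 2 (valence 2) → 0 H
  atom 14: O, bond orders sum to 2 (valence 2) → 0 H
  atom 15: C, bond orders sum to 1 (valence 4) → 3 H
  atom 16: C, bond orders sum to 3 (valence 4) → 1 H
  atom 17: C, bond orders sum to 4 (valence 4) → 0 H
  atom 18: O, bond orders sum to 1 (valence 2) → 1 H
  atom 19: O, bond orders sum to 2 (valence 2) → 0 H
  atom 20: C, bond orders sum to 3 (valence 4) → 1 H
  atom 21: C, bond orders sum to 2 (valence 4) → 2 H
  atom 22: C, bond orders sum to 1 (valence 4) → 3 H
  atom 23: C, bond orders sum to 2 (valence 4) → 2 H
  atom 24: C, bond orders sum to 2 (valence 4) → 2 H
  atom 25: C, bond orders sum to 3 (valence 4) → 1 H
  atom 26: C, bond orders sum to 2 (valence 4) → 2 H
  atom 27: C, bond orders sum to 1 (valence 4) → 3 H
  atom 28: C, bond orders sum to 4 (valence 4) → 0 H
  atom 29: O, bond orders sum to 2 (valence 2) → 0 H
  atom 30: O, bond orders sum to 2 (valence 2) → 0 H
  atom 31: C, bond orders sum to 1 (valence 4) → 3 H
Total hydrogens: 34.

34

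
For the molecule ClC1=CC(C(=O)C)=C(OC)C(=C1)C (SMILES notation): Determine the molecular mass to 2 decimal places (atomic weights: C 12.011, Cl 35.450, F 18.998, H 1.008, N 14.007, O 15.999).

198.65 g/mol

First, the molecular formula is C10H11ClO2 (counting implicit H from valence).
  C: 10 × 12.011 = 120.110
  Cl: 1 × 35.450 = 35.450
  H: 11 × 1.008 = 11.088
  O: 2 × 15.999 = 31.998
Sum: 10×12.011 + 1×35.450 + 11×1.008 + 2×15.999 = 198.646 → 198.65 g/mol.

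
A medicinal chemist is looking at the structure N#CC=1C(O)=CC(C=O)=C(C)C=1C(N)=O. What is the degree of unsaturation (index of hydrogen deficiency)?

8

Molecular formula: C10H8N2O3.
DoU = (2C + 2 + N − H − X) / 2, where X is the halogen count and O/S are ignored.
    = (2·10 + 2 + 2 − 8 − 0) / 2 = 16 / 2 = 8.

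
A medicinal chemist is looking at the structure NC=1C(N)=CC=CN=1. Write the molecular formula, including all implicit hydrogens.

C5H7N3

Walk through each heavy atom and fill implicit hydrogens from standard valence (C 4, N 3, O 2, S 2, halogen 1):
  atom 1: N, bond orders sum to 1 (valence 3) → 2 H
  atom 2: C, bond orders sum to 4 (valence 4) → 0 H
  atom 3: C, bond orders sum to 4 (valence 4) → 0 H
  atom 4: N, bond orders sum to 1 (valence 3) → 2 H
  atom 5: C, bond orders sum to 3 (valence 4) → 1 H
  atom 6: C, bond orders sum to 3 (valence 4) → 1 H
  atom 7: C, bond orders sum to 3 (valence 4) → 1 H
  atom 8: N, bond orders sum to 3 (valence 3) → 0 H
Totals → C:5, H:7, N:3.
In Hill order: C5H7N3.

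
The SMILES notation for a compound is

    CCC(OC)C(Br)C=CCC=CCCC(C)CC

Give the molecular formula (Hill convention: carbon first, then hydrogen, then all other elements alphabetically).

Walk through each heavy atom and fill implicit hydrogens from standard valence (C 4, N 3, O 2, S 2, halogen 1):
  atom 1: C, bond orders sum to 1 (valence 4) → 3 H
  atom 2: C, bond orders sum to 2 (valence 4) → 2 H
  atom 3: C, bond orders sum to 3 (valence 4) → 1 H
  atom 4: O, bond orders sum to 2 (valence 2) → 0 H
  atom 5: C, bond orders sum to 1 (valence 4) → 3 H
  atom 6: C, bond orders sum to 3 (valence 4) → 1 H
  atom 7: Br (halogen, monovalent) → 0 H
  atom 8: C, bond orders sum to 3 (valence 4) → 1 H
  atom 9: C, bond orders sum to 3 (valence 4) → 1 H
  atom 10: C, bond orders sum to 2 (valence 4) → 2 H
  atom 11: C, bond orders sum to 3 (valence 4) → 1 H
  atom 12: C, bond orders sum to 3 (valence 4) → 1 H
  atom 13: C, bond orders sum to 2 (valence 4) → 2 H
  atom 14: C, bond orders sum to 2 (valence 4) → 2 H
  atom 15: C, bond orders sum to 3 (valence 4) → 1 H
  atom 16: C, bond orders sum to 1 (valence 4) → 3 H
  atom 17: C, bond orders sum to 2 (valence 4) → 2 H
  atom 18: C, bond orders sum to 1 (valence 4) → 3 H
Totals → C:16, H:29, Br:1, O:1.
In Hill order: C16H29BrO.

C16H29BrO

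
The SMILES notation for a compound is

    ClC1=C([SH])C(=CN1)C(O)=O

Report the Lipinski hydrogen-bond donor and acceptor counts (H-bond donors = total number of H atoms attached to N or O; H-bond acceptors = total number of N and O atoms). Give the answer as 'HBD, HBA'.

2, 3

Donors: find every N or O and count the H atoms it carries.
  atom 7 (N): bond orders sum to 2 → 1 H
  atom 9 (O): bond orders sum to 1 → 1 H
  atom 10 (O): bond orders sum to 2 → 0 H
Lipinski HBD = 2.
Acceptors: N atoms = 1, O atoms = 2 → HBA = 3.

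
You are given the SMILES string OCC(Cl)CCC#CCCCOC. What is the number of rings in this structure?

In SMILES, each pair of matching ring-closure digits denotes one ring-closing bond; the number of such bonds equals the number of independent rings.
Ring-closure bonds here: 0.

0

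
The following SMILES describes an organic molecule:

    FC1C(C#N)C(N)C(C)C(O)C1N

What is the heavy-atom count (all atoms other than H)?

Every atom symbol written in the SMILES (organic subset) is one heavy atom; implicit H are not written.
Heavy atoms by element → C:8, F:1, N:3, O:1.
Total: 13.

13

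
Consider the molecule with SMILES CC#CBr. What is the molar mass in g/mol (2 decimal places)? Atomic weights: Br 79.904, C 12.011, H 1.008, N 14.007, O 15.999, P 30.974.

118.96 g/mol

First, the molecular formula is C3H3Br (counting implicit H from valence).
  Br: 1 × 79.904 = 79.904
  C: 3 × 12.011 = 36.033
  H: 3 × 1.008 = 3.024
Sum: 1×79.904 + 3×12.011 + 3×1.008 = 118.961 → 118.96 g/mol.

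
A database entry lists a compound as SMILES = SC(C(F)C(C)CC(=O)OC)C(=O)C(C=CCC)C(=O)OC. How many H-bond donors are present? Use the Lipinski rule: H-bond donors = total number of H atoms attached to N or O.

Donors: find every N or O and count the H atoms it carries.
  atom 9 (O): bond orders sum to 2 → 0 H
  atom 10 (O): bond orders sum to 2 → 0 H
  atom 13 (O): bond orders sum to 2 → 0 H
  atom 20 (O): bond orders sum to 2 → 0 H
  atom 21 (O): bond orders sum to 2 → 0 H
Lipinski HBD = 0.

0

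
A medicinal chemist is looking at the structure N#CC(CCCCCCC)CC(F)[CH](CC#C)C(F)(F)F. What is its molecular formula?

C16H23F4N

Walk through each heavy atom and fill implicit hydrogens from standard valence (C 4, N 3, O 2, S 2, halogen 1):
  atom 1: N, bond orders sum to 3 (valence 3) → 0 H
  atom 2: C, bond orders sum to 4 (valence 4) → 0 H
  atom 3: C, bond orders sum to 3 (valence 4) → 1 H
  atom 4: C, bond orders sum to 2 (valence 4) → 2 H
  atom 5: C, bond orders sum to 2 (valence 4) → 2 H
  atom 6: C, bond orders sum to 2 (valence 4) → 2 H
  atom 7: C, bond orders sum to 2 (valence 4) → 2 H
  atom 8: C, bond orders sum to 2 (valence 4) → 2 H
  atom 9: C, bond orders sum to 2 (valence 4) → 2 H
  atom 10: C, bond orders sum to 1 (valence 4) → 3 H
  atom 11: C, bond orders sum to 2 (valence 4) → 2 H
  atom 12: C, bond orders sum to 3 (valence 4) → 1 H
  atom 13: F (halogen, monovalent) → 0 H
  atom 14: C with explicit H count 1
  atom 15: C, bond orders sum to 2 (valence 4) → 2 H
  atom 16: C, bond orders sum to 4 (valence 4) → 0 H
  atom 17: C, bond orders sum to 3 (valence 4) → 1 H
  atom 18: C, bond orders sum to 4 (valence 4) → 0 H
  atom 19: F (halogen, monovalent) → 0 H
  atom 20: F (halogen, monovalent) → 0 H
  atom 21: F (halogen, monovalent) → 0 H
Totals → C:16, H:23, F:4, N:1.
In Hill order: C16H23F4N.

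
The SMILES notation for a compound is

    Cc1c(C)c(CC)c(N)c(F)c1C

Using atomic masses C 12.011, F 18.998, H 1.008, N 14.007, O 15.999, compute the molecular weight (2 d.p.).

First, the molecular formula is C11H16FN (counting implicit H from valence).
  C: 11 × 12.011 = 132.121
  F: 1 × 18.998 = 18.998
  H: 16 × 1.008 = 16.128
  N: 1 × 14.007 = 14.007
Sum: 11×12.011 + 1×18.998 + 16×1.008 + 1×14.007 = 181.254 → 181.25 g/mol.

181.25 g/mol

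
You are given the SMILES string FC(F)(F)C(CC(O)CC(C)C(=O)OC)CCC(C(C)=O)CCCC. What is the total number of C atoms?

18

Count every carbon token in the SMILES (each C, including those in ring-closure positions and inside branches).
Carbon count: 18.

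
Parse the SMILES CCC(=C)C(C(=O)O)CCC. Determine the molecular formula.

C9H16O2

Walk through each heavy atom and fill implicit hydrogens from standard valence (C 4, N 3, O 2, S 2, halogen 1):
  atom 1: C, bond orders sum to 1 (valence 4) → 3 H
  atom 2: C, bond orders sum to 2 (valence 4) → 2 H
  atom 3: C, bond orders sum to 4 (valence 4) → 0 H
  atom 4: C, bond orders sum to 2 (valence 4) → 2 H
  atom 5: C, bond orders sum to 3 (valence 4) → 1 H
  atom 6: C, bond orders sum to 4 (valence 4) → 0 H
  atom 7: O, bond orders sum to 2 (valence 2) → 0 H
  atom 8: O, bond orders sum to 1 (valence 2) → 1 H
  atom 9: C, bond orders sum to 2 (valence 4) → 2 H
  atom 10: C, bond orders sum to 2 (valence 4) → 2 H
  atom 11: C, bond orders sum to 1 (valence 4) → 3 H
Totals → C:9, H:16, O:2.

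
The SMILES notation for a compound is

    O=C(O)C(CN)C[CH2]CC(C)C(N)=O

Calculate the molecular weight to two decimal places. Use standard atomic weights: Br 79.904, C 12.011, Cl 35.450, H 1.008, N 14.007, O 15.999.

202.25 g/mol

First, the molecular formula is C9H18N2O3 (counting implicit H from valence).
  C: 9 × 12.011 = 108.099
  H: 18 × 1.008 = 18.144
  N: 2 × 14.007 = 28.014
  O: 3 × 15.999 = 47.997
Sum: 9×12.011 + 18×1.008 + 2×14.007 + 3×15.999 = 202.254 → 202.25 g/mol.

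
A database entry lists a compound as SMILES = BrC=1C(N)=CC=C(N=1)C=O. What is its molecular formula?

C6H5BrN2O

Walk through each heavy atom and fill implicit hydrogens from standard valence (C 4, N 3, O 2, S 2, halogen 1):
  atom 1: Br (halogen, monovalent) → 0 H
  atom 2: C, bond orders sum to 4 (valence 4) → 0 H
  atom 3: C, bond orders sum to 4 (valence 4) → 0 H
  atom 4: N, bond orders sum to 1 (valence 3) → 2 H
  atom 5: C, bond orders sum to 3 (valence 4) → 1 H
  atom 6: C, bond orders sum to 3 (valence 4) → 1 H
  atom 7: C, bond orders sum to 4 (valence 4) → 0 H
  atom 8: N, bond orders sum to 3 (valence 3) → 0 H
  atom 9: C, bond orders sum to 3 (valence 4) → 1 H
  atom 10: O, bond orders sum to 2 (valence 2) → 0 H
Totals → C:6, H:5, Br:1, N:2, O:1.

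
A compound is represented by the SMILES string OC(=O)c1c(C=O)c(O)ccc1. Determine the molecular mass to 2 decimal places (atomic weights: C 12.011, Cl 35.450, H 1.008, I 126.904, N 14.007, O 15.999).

166.13 g/mol

First, the molecular formula is C8H6O4 (counting implicit H from valence).
  C: 8 × 12.011 = 96.088
  H: 6 × 1.008 = 6.048
  O: 4 × 15.999 = 63.996
Sum: 8×12.011 + 6×1.008 + 4×15.999 = 166.132 → 166.13 g/mol.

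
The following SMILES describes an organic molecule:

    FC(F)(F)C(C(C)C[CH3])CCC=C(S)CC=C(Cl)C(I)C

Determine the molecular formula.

C15H23ClF3IS

Walk through each heavy atom and fill implicit hydrogens from standard valence (C 4, N 3, O 2, S 2, halogen 1):
  atom 1: F (halogen, monovalent) → 0 H
  atom 2: C, bond orders sum to 4 (valence 4) → 0 H
  atom 3: F (halogen, monovalent) → 0 H
  atom 4: F (halogen, monovalent) → 0 H
  atom 5: C, bond orders sum to 3 (valence 4) → 1 H
  atom 6: C, bond orders sum to 3 (valence 4) → 1 H
  atom 7: C, bond orders sum to 1 (valence 4) → 3 H
  atom 8: C, bond orders sum to 2 (valence 4) → 2 H
  atom 9: C with explicit H count 3
  atom 10: C, bond orders sum to 2 (valence 4) → 2 H
  atom 11: C, bond orders sum to 2 (valence 4) → 2 H
  atom 12: C, bond orders sum to 3 (valence 4) → 1 H
  atom 13: C, bond orders sum to 4 (valence 4) → 0 H
  atom 14: S, bond orders sum to 1 (valence 2) → 1 H
  atom 15: C, bond orders sum to 2 (valence 4) → 2 H
  atom 16: C, bond orders sum to 3 (valence 4) → 1 H
  atom 17: C, bond orders sum to 4 (valence 4) → 0 H
  atom 18: Cl (halogen, monovalent) → 0 H
  atom 19: C, bond orders sum to 3 (valence 4) → 1 H
  atom 20: I (halogen, monovalent) → 0 H
  atom 21: C, bond orders sum to 1 (valence 4) → 3 H
Totals → C:15, H:23, Cl:1, F:3, I:1, S:1.
In Hill order: C15H23ClF3IS.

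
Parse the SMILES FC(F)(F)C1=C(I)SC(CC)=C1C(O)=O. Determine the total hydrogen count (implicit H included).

Walk through each heavy atom and fill implicit hydrogens from standard valence (C 4, N 3, O 2, S 2, halogen 1):
  atom 1: F (halogen, monovalent) → 0 H
  atom 2: C, bond orders sum to 4 (valence 4) → 0 H
  atom 3: F (halogen, monovalent) → 0 H
  atom 4: F (halogen, monovalent) → 0 H
  atom 5: C, bond orders sum to 4 (valence 4) → 0 H
  atom 6: C, bond orders sum to 4 (valence 4) → 0 H
  atom 7: I (halogen, monovalent) → 0 H
  atom 8: S, bond orders sum to 2 (valence 2) → 0 H
  atom 9: C, bond orders sum to 4 (valence 4) → 0 H
  atom 10: C, bond orders sum to 2 (valence 4) → 2 H
  atom 11: C, bond orders sum to 1 (valence 4) → 3 H
  atom 12: C, bond orders sum to 4 (valence 4) → 0 H
  atom 13: C, bond orders sum to 4 (valence 4) → 0 H
  atom 14: O, bond orders sum to 1 (valence 2) → 1 H
  atom 15: O, bond orders sum to 2 (valence 2) → 0 H
Total hydrogens: 6.

6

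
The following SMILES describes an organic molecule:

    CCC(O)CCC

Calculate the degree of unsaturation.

0

Degree of unsaturation = (number of rings) + (number of π bonds).
Ring closures in the SMILES: 0.
π bonds: none → 0 DoU from unsaturation.
Total DoU = 0 + 0 = 0.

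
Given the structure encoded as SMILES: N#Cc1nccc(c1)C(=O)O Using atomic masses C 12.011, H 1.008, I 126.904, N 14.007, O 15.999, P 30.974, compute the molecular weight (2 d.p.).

First, the molecular formula is C7H4N2O2 (counting implicit H from valence).
  C: 7 × 12.011 = 84.077
  H: 4 × 1.008 = 4.032
  N: 2 × 14.007 = 28.014
  O: 2 × 15.999 = 31.998
Sum: 7×12.011 + 4×1.008 + 2×14.007 + 2×15.999 = 148.121 → 148.12 g/mol.

148.12 g/mol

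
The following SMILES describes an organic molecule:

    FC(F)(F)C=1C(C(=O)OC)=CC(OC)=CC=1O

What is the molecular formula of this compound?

Walk through each heavy atom and fill implicit hydrogens from standard valence (C 4, N 3, O 2, S 2, halogen 1):
  atom 1: F (halogen, monovalent) → 0 H
  atom 2: C, bond orders sum to 4 (valence 4) → 0 H
  atom 3: F (halogen, monovalent) → 0 H
  atom 4: F (halogen, monovalent) → 0 H
  atom 5: C, bond orders sum to 4 (valence 4) → 0 H
  atom 6: C, bond orders sum to 4 (valence 4) → 0 H
  atom 7: C, bond orders sum to 4 (valence 4) → 0 H
  atom 8: O, bond orders sum to 2 (valence 2) → 0 H
  atom 9: O, bond orders sum to 2 (valence 2) → 0 H
  atom 10: C, bond orders sum to 1 (valence 4) → 3 H
  atom 11: C, bond orders sum to 3 (valence 4) → 1 H
  atom 12: C, bond orders sum to 4 (valence 4) → 0 H
  atom 13: O, bond orders sum to 2 (valence 2) → 0 H
  atom 14: C, bond orders sum to 1 (valence 4) → 3 H
  atom 15: C, bond orders sum to 3 (valence 4) → 1 H
  atom 16: C, bond orders sum to 4 (valence 4) → 0 H
  atom 17: O, bond orders sum to 1 (valence 2) → 1 H
Totals → C:10, H:9, F:3, O:4.

C10H9F3O4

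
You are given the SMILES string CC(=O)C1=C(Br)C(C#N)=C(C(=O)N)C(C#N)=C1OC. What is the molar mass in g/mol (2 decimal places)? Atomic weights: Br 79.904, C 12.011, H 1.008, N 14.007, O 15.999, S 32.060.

First, the molecular formula is C12H8BrN3O3 (counting implicit H from valence).
  Br: 1 × 79.904 = 79.904
  C: 12 × 12.011 = 144.132
  H: 8 × 1.008 = 8.064
  N: 3 × 14.007 = 42.021
  O: 3 × 15.999 = 47.997
Sum: 1×79.904 + 12×12.011 + 8×1.008 + 3×14.007 + 3×15.999 = 322.118 → 322.12 g/mol.

322.12 g/mol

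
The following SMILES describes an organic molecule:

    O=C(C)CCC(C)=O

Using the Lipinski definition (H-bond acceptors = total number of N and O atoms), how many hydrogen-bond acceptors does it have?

N atoms: 0; O atoms: 2.
Lipinski HBA = 0 + 2 = 2.

2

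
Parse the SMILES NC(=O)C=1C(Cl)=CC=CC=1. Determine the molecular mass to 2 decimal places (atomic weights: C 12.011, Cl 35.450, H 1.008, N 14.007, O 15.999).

First, the molecular formula is C7H6ClNO (counting implicit H from valence).
  C: 7 × 12.011 = 84.077
  Cl: 1 × 35.450 = 35.450
  H: 6 × 1.008 = 6.048
  N: 1 × 14.007 = 14.007
  O: 1 × 15.999 = 15.999
Sum: 7×12.011 + 1×35.450 + 6×1.008 + 1×14.007 + 1×15.999 = 155.581 → 155.58 g/mol.

155.58 g/mol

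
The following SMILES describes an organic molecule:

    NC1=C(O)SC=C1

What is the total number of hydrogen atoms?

5

Walk through each heavy atom and fill implicit hydrogens from standard valence (C 4, N 3, O 2, S 2, halogen 1):
  atom 1: N, bond orders sum to 1 (valence 3) → 2 H
  atom 2: C, bond orders sum to 4 (valence 4) → 0 H
  atom 3: C, bond orders sum to 4 (valence 4) → 0 H
  atom 4: O, bond orders sum to 1 (valence 2) → 1 H
  atom 5: S, bond orders sum to 2 (valence 2) → 0 H
  atom 6: C, bond orders sum to 3 (valence 4) → 1 H
  atom 7: C, bond orders sum to 3 (valence 4) → 1 H
Total hydrogens: 5.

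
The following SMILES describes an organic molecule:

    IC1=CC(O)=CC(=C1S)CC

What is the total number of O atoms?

1

Scan the SMILES for O atoms (remember two-letter symbols like Cl and Br are single atoms).
Oxygen count: 1.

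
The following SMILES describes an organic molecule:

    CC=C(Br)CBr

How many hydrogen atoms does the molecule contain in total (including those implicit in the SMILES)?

Walk through each heavy atom and fill implicit hydrogens from standard valence (C 4, N 3, O 2, S 2, halogen 1):
  atom 1: C, bond orders sum to 1 (valence 4) → 3 H
  atom 2: C, bond orders sum to 3 (valence 4) → 1 H
  atom 3: C, bond orders sum to 4 (valence 4) → 0 H
  atom 4: Br (halogen, monovalent) → 0 H
  atom 5: C, bond orders sum to 2 (valence 4) → 2 H
  atom 6: Br (halogen, monovalent) → 0 H
Total hydrogens: 6.

6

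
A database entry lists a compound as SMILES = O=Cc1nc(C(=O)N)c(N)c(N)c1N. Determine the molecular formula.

Walk through each heavy atom and fill implicit hydrogens from standard valence (C 4, N 3, O 2, S 2, halogen 1); for lowercase aromatic atoms, an aromatic c carries 1 H when it has two neighbours and 0 H with three, and aromatic n carries 0 H:
  atom 1: O, bond orders sum to 2 (valence 2) → 0 H
  atom 2: C, bond orders sum to 3 (valence 4) → 1 H
  atom 3: aromatic c, 3 neighbours → 0 H
  atom 4: aromatic n, 2 neighbours → 0 H
  atom 5: aromatic c, 3 neighbours → 0 H
  atom 6: C, bond orders sum to 4 (valence 4) → 0 H
  atom 7: O, bond orders sum to 2 (valence 2) → 0 H
  atom 8: N, bond orders sum to 1 (valence 3) → 2 H
  atom 9: aromatic c, 3 neighbours → 0 H
  atom 10: N, bond orders sum to 1 (valence 3) → 2 H
  atom 11: aromatic c, 3 neighbours → 0 H
  atom 12: N, bond orders sum to 1 (valence 3) → 2 H
  atom 13: aromatic c, 3 neighbours → 0 H
  atom 14: N, bond orders sum to 1 (valence 3) → 2 H
Totals → C:7, H:9, N:5, O:2.

C7H9N5O2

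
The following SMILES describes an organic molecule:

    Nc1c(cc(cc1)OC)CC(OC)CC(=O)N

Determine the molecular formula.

C12H18N2O3

Walk through each heavy atom and fill implicit hydrogens from standard valence (C 4, N 3, O 2, S 2, halogen 1); for lowercase aromatic atoms, an aromatic c carries 1 H when it has two neighbours and 0 H with three, and aromatic n carries 0 H:
  atom 1: N, bond orders sum to 1 (valence 3) → 2 H
  atom 2: aromatic c, 3 neighbours → 0 H
  atom 3: aromatic c, 3 neighbours → 0 H
  atom 4: aromatic c, 2 neighbours → 1 H
  atom 5: aromatic c, 3 neighbours → 0 H
  atom 6: aromatic c, 2 neighbours → 1 H
  atom 7: aromatic c, 2 neighbours → 1 H
  atom 8: O, bond orders sum to 2 (valence 2) → 0 H
  atom 9: C, bond orders sum to 1 (valence 4) → 3 H
  atom 10: C, bond orders sum to 2 (valence 4) → 2 H
  atom 11: C, bond orders sum to 3 (valence 4) → 1 H
  atom 12: O, bond orders sum to 2 (valence 2) → 0 H
  atom 13: C, bond orders sum to 1 (valence 4) → 3 H
  atom 14: C, bond orders sum to 2 (valence 4) → 2 H
  atom 15: C, bond orders sum to 4 (valence 4) → 0 H
  atom 16: O, bond orders sum to 2 (valence 2) → 0 H
  atom 17: N, bond orders sum to 1 (valence 3) → 2 H
Totals → C:12, H:18, N:2, O:3.
In Hill order: C12H18N2O3.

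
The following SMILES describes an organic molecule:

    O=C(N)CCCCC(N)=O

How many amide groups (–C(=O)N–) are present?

2

The amide motif appears at heavy-atom positions 2, 8 in the SMILES.
Amide count: 2.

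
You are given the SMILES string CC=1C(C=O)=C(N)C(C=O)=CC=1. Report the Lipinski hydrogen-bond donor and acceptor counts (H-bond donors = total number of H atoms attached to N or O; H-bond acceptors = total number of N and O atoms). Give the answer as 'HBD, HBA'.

2, 3

Donors: find every N or O and count the H atoms it carries.
  atom 5 (O): bond orders sum to 2 → 0 H
  atom 7 (N): bond orders sum to 1 → 2 H
  atom 10 (O): bond orders sum to 2 → 0 H
Lipinski HBD = 2.
Acceptors: N atoms = 1, O atoms = 2 → HBA = 3.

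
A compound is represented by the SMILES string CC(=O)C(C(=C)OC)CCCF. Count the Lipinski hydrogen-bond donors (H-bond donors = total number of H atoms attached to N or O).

0

Donors: find every N or O and count the H atoms it carries.
  atom 3 (O): bond orders sum to 2 → 0 H
  atom 7 (O): bond orders sum to 2 → 0 H
Lipinski HBD = 0.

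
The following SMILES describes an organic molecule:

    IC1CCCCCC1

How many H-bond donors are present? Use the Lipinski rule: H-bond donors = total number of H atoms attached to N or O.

0

Donors: find every N or O and count the H atoms it carries.
  (no N or O atoms present)
Lipinski HBD = 0.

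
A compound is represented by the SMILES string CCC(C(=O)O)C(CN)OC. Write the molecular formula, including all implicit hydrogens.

Walk through each heavy atom and fill implicit hydrogens from standard valence (C 4, N 3, O 2, S 2, halogen 1):
  atom 1: C, bond orders sum to 1 (valence 4) → 3 H
  atom 2: C, bond orders sum to 2 (valence 4) → 2 H
  atom 3: C, bond orders sum to 3 (valence 4) → 1 H
  atom 4: C, bond orders sum to 4 (valence 4) → 0 H
  atom 5: O, bond orders sum to 2 (valence 2) → 0 H
  atom 6: O, bond orders sum to 1 (valence 2) → 1 H
  atom 7: C, bond orders sum to 3 (valence 4) → 1 H
  atom 8: C, bond orders sum to 2 (valence 4) → 2 H
  atom 9: N, bond orders sum to 1 (valence 3) → 2 H
  atom 10: O, bond orders sum to 2 (valence 2) → 0 H
  atom 11: C, bond orders sum to 1 (valence 4) → 3 H
Totals → C:7, H:15, N:1, O:3.

C7H15NO3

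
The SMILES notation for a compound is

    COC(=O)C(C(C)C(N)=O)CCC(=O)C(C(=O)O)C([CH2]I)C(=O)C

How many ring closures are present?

0

In SMILES, each pair of matching ring-closure digits denotes one ring-closing bond; the number of such bonds equals the number of independent rings.
Ring-closure bonds here: 0.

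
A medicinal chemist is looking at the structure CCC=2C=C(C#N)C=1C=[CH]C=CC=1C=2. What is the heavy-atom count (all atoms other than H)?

Every atom symbol written in the SMILES (organic subset) is one heavy atom; implicit H are not written.
Heavy atoms by element → C:13, N:1.
Total: 14.

14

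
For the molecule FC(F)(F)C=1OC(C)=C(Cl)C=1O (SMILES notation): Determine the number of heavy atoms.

Every atom symbol written in the SMILES (organic subset) is one heavy atom; implicit H are not written.
Heavy atoms by element → C:6, Cl:1, F:3, O:2.
Total: 12.

12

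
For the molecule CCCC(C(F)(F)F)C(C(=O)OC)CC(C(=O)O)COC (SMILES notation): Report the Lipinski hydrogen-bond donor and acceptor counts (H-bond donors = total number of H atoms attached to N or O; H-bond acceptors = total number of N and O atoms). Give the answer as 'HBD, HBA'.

Donors: find every N or O and count the H atoms it carries.
  atom 11 (O): bond orders sum to 2 → 0 H
  atom 12 (O): bond orders sum to 2 → 0 H
  atom 17 (O): bond orders sum to 2 → 0 H
  atom 18 (O): bond orders sum to 1 → 1 H
  atom 20 (O): bond orders sum to 2 → 0 H
Lipinski HBD = 1.
Acceptors: N atoms = 0, O atoms = 5 → HBA = 5.

1, 5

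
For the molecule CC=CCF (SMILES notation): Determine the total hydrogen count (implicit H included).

Walk through each heavy atom and fill implicit hydrogens from standard valence (C 4, N 3, O 2, S 2, halogen 1):
  atom 1: C, bond orders sum to 1 (valence 4) → 3 H
  atom 2: C, bond orders sum to 3 (valence 4) → 1 H
  atom 3: C, bond orders sum to 3 (valence 4) → 1 H
  atom 4: C, bond orders sum to 2 (valence 4) → 2 H
  atom 5: F (halogen, monovalent) → 0 H
Total hydrogens: 7.

7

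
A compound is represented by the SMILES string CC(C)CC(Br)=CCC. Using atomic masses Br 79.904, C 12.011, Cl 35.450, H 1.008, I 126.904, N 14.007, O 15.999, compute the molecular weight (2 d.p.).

First, the molecular formula is C8H15Br (counting implicit H from valence).
  Br: 1 × 79.904 = 79.904
  C: 8 × 12.011 = 96.088
  H: 15 × 1.008 = 15.120
Sum: 1×79.904 + 8×12.011 + 15×1.008 = 191.112 → 191.11 g/mol.

191.11 g/mol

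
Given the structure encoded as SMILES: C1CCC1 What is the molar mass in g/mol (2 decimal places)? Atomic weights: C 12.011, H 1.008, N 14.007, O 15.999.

56.11 g/mol

First, the molecular formula is C4H8 (counting implicit H from valence).
  C: 4 × 12.011 = 48.044
  H: 8 × 1.008 = 8.064
Sum: 4×12.011 + 8×1.008 = 56.108 → 56.11 g/mol.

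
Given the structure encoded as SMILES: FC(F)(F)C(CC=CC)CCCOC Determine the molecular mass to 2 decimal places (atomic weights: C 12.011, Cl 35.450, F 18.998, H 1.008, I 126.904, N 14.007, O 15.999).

First, the molecular formula is C10H17F3O (counting implicit H from valence).
  C: 10 × 12.011 = 120.110
  F: 3 × 18.998 = 56.994
  H: 17 × 1.008 = 17.136
  O: 1 × 15.999 = 15.999
Sum: 10×12.011 + 3×18.998 + 17×1.008 + 1×15.999 = 210.239 → 210.24 g/mol.

210.24 g/mol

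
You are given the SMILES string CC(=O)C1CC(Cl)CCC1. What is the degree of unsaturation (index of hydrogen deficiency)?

2

Molecular formula: C8H13ClO.
DoU = (2C + 2 + N − H − X) / 2, where X is the halogen count and O/S are ignored.
    = (2·8 + 2 + 0 − 13 − 1) / 2 = 4 / 2 = 2.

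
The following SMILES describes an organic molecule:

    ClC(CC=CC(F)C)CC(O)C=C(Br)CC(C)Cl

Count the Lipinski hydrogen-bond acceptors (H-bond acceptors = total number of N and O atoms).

1

N atoms: 0; O atoms: 1.
Lipinski HBA = 0 + 1 = 1.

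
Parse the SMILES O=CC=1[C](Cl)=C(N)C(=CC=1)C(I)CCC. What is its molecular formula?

C11H13ClINO

Walk through each heavy atom and fill implicit hydrogens from standard valence (C 4, N 3, O 2, S 2, halogen 1):
  atom 1: O, bond orders sum to 2 (valence 2) → 0 H
  atom 2: C, bond orders sum to 3 (valence 4) → 1 H
  atom 3: C, bond orders sum to 4 (valence 4) → 0 H
  atom 4: C with explicit H count 0
  atom 5: Cl (halogen, monovalent) → 0 H
  atom 6: C, bond orders sum to 4 (valence 4) → 0 H
  atom 7: N, bond orders sum to 1 (valence 3) → 2 H
  atom 8: C, bond orders sum to 4 (valence 4) → 0 H
  atom 9: C, bond orders sum to 3 (valence 4) → 1 H
  atom 10: C, bond orders sum to 3 (valence 4) → 1 H
  atom 11: C, bond orders sum to 3 (valence 4) → 1 H
  atom 12: I (halogen, monovalent) → 0 H
  atom 13: C, bond orders sum to 2 (valence 4) → 2 H
  atom 14: C, bond orders sum to 2 (valence 4) → 2 H
  atom 15: C, bond orders sum to 1 (valence 4) → 3 H
Totals → C:11, H:13, Cl:1, I:1, N:1, O:1.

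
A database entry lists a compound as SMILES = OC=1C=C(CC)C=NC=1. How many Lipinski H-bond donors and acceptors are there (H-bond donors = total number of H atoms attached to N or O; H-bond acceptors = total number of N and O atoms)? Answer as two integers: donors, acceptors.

1, 2

Donors: find every N or O and count the H atoms it carries.
  atom 1 (O): bond orders sum to 1 → 1 H
  atom 8 (N): bond orders sum to 3 → 0 H
Lipinski HBD = 1.
Acceptors: N atoms = 1, O atoms = 1 → HBA = 2.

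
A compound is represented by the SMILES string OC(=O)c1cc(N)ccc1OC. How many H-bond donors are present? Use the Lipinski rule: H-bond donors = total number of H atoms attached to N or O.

3

Donors: find every N or O and count the H atoms it carries.
  atom 1 (O): bond orders sum to 1 → 1 H
  atom 3 (O): bond orders sum to 2 → 0 H
  atom 7 (N): bond orders sum to 1 → 2 H
  atom 11 (O): bond orders sum to 2 → 0 H
Lipinski HBD = 3.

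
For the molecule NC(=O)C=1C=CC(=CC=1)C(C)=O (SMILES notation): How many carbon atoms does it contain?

9

Count every carbon token in the SMILES (each C, including those in ring-closure positions and inside branches).
Carbon count: 9.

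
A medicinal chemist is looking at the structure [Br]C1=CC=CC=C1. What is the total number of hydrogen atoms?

5

Walk through each heavy atom and fill implicit hydrogens from standard valence (C 4, N 3, O 2, S 2, halogen 1):
  atom 1: Br with explicit H count 0
  atom 2: C, bond orders sum to 4 (valence 4) → 0 H
  atom 3: C, bond orders sum to 3 (valence 4) → 1 H
  atom 4: C, bond orders sum to 3 (valence 4) → 1 H
  atom 5: C, bond orders sum to 3 (valence 4) → 1 H
  atom 6: C, bond orders sum to 3 (valence 4) → 1 H
  atom 7: C, bond orders sum to 3 (valence 4) → 1 H
Total hydrogens: 5.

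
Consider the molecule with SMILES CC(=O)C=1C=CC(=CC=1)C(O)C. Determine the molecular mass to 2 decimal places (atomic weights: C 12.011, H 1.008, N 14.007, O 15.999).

164.20 g/mol

First, the molecular formula is C10H12O2 (counting implicit H from valence).
  C: 10 × 12.011 = 120.110
  H: 12 × 1.008 = 12.096
  O: 2 × 15.999 = 31.998
Sum: 10×12.011 + 12×1.008 + 2×15.999 = 164.204 → 164.20 g/mol.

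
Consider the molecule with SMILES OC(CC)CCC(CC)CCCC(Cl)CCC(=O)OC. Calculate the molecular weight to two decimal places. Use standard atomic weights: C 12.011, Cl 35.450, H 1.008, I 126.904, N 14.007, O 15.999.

306.87 g/mol

First, the molecular formula is C16H31ClO3 (counting implicit H from valence).
  C: 16 × 12.011 = 192.176
  Cl: 1 × 35.450 = 35.450
  H: 31 × 1.008 = 31.248
  O: 3 × 15.999 = 47.997
Sum: 16×12.011 + 1×35.450 + 31×1.008 + 3×15.999 = 306.871 → 306.87 g/mol.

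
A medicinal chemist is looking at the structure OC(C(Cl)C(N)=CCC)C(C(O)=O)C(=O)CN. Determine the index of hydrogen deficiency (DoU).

Molecular formula: C10H17ClN2O4.
DoU = (2C + 2 + N − H − X) / 2, where X is the halogen count and O/S are ignored.
    = (2·10 + 2 + 2 − 17 − 1) / 2 = 6 / 2 = 3.

3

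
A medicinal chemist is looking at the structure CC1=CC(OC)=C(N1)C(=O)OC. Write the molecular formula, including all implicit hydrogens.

C8H11NO3

Walk through each heavy atom and fill implicit hydrogens from standard valence (C 4, N 3, O 2, S 2, halogen 1):
  atom 1: C, bond orders sum to 1 (valence 4) → 3 H
  atom 2: C, bond orders sum to 4 (valence 4) → 0 H
  atom 3: C, bond orders sum to 3 (valence 4) → 1 H
  atom 4: C, bond orders sum to 4 (valence 4) → 0 H
  atom 5: O, bond orders sum to 2 (valence 2) → 0 H
  atom 6: C, bond orders sum to 1 (valence 4) → 3 H
  atom 7: C, bond orders sum to 4 (valence 4) → 0 H
  atom 8: N, bond orders sum to 2 (valence 3) → 1 H
  atom 9: C, bond orders sum to 4 (valence 4) → 0 H
  atom 10: O, bond orders sum to 2 (valence 2) → 0 H
  atom 11: O, bond orders sum to 2 (valence 2) → 0 H
  atom 12: C, bond orders sum to 1 (valence 4) → 3 H
Totals → C:8, H:11, N:1, O:3.
In Hill order: C8H11NO3.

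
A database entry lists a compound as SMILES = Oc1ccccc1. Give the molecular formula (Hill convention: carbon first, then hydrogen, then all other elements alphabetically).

C6H6O

Walk through each heavy atom and fill implicit hydrogens from standard valence (C 4, N 3, O 2, S 2, halogen 1); for lowercase aromatic atoms, an aromatic c carries 1 H when it has two neighbours and 0 H with three, and aromatic n carries 0 H:
  atom 1: O, bond orders sum to 1 (valence 2) → 1 H
  atom 2: aromatic c, 3 neighbours → 0 H
  atom 3: aromatic c, 2 neighbours → 1 H
  atom 4: aromatic c, 2 neighbours → 1 H
  atom 5: aromatic c, 2 neighbours → 1 H
  atom 6: aromatic c, 2 neighbours → 1 H
  atom 7: aromatic c, 2 neighbours → 1 H
Totals → C:6, H:6, O:1.
In Hill order: C6H6O.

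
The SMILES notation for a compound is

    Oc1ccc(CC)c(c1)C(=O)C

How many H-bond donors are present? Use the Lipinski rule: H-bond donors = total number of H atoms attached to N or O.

Donors: find every N or O and count the H atoms it carries.
  atom 1 (O): bond orders sum to 1 → 1 H
  atom 11 (O): bond orders sum to 2 → 0 H
Lipinski HBD = 1.

1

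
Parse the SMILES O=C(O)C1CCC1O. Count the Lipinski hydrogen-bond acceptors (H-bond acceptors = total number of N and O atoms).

N atoms: 0; O atoms: 3.
Lipinski HBA = 0 + 3 = 3.

3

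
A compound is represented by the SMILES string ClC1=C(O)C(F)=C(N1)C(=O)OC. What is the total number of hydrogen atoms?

5

Walk through each heavy atom and fill implicit hydrogens from standard valence (C 4, N 3, O 2, S 2, halogen 1):
  atom 1: Cl (halogen, monovalent) → 0 H
  atom 2: C, bond orders sum to 4 (valence 4) → 0 H
  atom 3: C, bond orders sum to 4 (valence 4) → 0 H
  atom 4: O, bond orders sum to 1 (valence 2) → 1 H
  atom 5: C, bond orders sum to 4 (valence 4) → 0 H
  atom 6: F (halogen, monovalent) → 0 H
  atom 7: C, bond orders sum to 4 (valence 4) → 0 H
  atom 8: N, bond orders sum to 2 (valence 3) → 1 H
  atom 9: C, bond orders sum to 4 (valence 4) → 0 H
  atom 10: O, bond orders sum to 2 (valence 2) → 0 H
  atom 11: O, bond orders sum to 2 (valence 2) → 0 H
  atom 12: C, bond orders sum to 1 (valence 4) → 3 H
Total hydrogens: 5.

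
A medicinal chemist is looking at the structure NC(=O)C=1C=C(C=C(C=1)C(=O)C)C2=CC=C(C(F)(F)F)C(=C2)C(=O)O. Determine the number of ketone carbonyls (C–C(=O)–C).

1

The ketone motif appears at heavy-atom position 10 in the SMILES.
Other groups present: 1 amide, 1 carboxylic acid.
Ketone count: 1.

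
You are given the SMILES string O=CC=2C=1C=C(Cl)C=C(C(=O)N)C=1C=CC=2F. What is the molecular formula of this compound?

C12H7ClFNO2

Walk through each heavy atom and fill implicit hydrogens from standard valence (C 4, N 3, O 2, S 2, halogen 1):
  atom 1: O, bond orders sum to 2 (valence 2) → 0 H
  atom 2: C, bond orders sum to 3 (valence 4) → 1 H
  atom 3: C, bond orders sum to 4 (valence 4) → 0 H
  atom 4: C, bond orders sum to 4 (valence 4) → 0 H
  atom 5: C, bond orders sum to 3 (valence 4) → 1 H
  atom 6: C, bond orders sum to 4 (valence 4) → 0 H
  atom 7: Cl (halogen, monovalent) → 0 H
  atom 8: C, bond orders sum to 3 (valence 4) → 1 H
  atom 9: C, bond orders sum to 4 (valence 4) → 0 H
  atom 10: C, bond orders sum to 4 (valence 4) → 0 H
  atom 11: O, bond orders sum to 2 (valence 2) → 0 H
  atom 12: N, bond orders sum to 1 (valence 3) → 2 H
  atom 13: C, bond orders sum to 4 (valence 4) → 0 H
  atom 14: C, bond orders sum to 3 (valence 4) → 1 H
  atom 15: C, bond orders sum to 3 (valence 4) → 1 H
  atom 16: C, bond orders sum to 4 (valence 4) → 0 H
  atom 17: F (halogen, monovalent) → 0 H
Totals → C:12, H:7, Cl:1, F:1, N:1, O:2.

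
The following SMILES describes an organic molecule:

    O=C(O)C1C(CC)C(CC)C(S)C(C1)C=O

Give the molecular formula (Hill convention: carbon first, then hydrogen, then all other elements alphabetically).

C12H20O3S

Walk through each heavy atom and fill implicit hydrogens from standard valence (C 4, N 3, O 2, S 2, halogen 1):
  atom 1: O, bond orders sum to 2 (valence 2) → 0 H
  atom 2: C, bond orders sum to 4 (valence 4) → 0 H
  atom 3: O, bond orders sum to 1 (valence 2) → 1 H
  atom 4: C, bond orders sum to 3 (valence 4) → 1 H
  atom 5: C, bond orders sum to 3 (valence 4) → 1 H
  atom 6: C, bond orders sum to 2 (valence 4) → 2 H
  atom 7: C, bond orders sum to 1 (valence 4) → 3 H
  atom 8: C, bond orders sum to 3 (valence 4) → 1 H
  atom 9: C, bond orders sum to 2 (valence 4) → 2 H
  atom 10: C, bond orders sum to 1 (valence 4) → 3 H
  atom 11: C, bond orders sum to 3 (valence 4) → 1 H
  atom 12: S, bond orders sum to 1 (valence 2) → 1 H
  atom 13: C, bond orders sum to 3 (valence 4) → 1 H
  atom 14: C, bond orders sum to 2 (valence 4) → 2 H
  atom 15: C, bond orders sum to 3 (valence 4) → 1 H
  atom 16: O, bond orders sum to 2 (valence 2) → 0 H
Totals → C:12, H:20, O:3, S:1.
In Hill order: C12H20O3S.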